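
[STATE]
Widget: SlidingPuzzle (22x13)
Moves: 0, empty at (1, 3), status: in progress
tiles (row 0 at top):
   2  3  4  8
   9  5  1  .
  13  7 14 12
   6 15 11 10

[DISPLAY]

┌────┬────┬────┬────┐ 
│  2 │  3 │  4 │  8 │ 
├────┼────┼────┼────┤ 
│  9 │  5 │  1 │    │ 
├────┼────┼────┼────┤ 
│ 13 │  7 │ 14 │ 12 │ 
├────┼────┼────┼────┤ 
│  6 │ 15 │ 11 │ 10 │ 
└────┴────┴────┴────┘ 
Moves: 0              
                      
                      
                      


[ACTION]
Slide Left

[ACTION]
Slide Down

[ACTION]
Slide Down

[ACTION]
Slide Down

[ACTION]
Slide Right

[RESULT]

┌────┬────┬────┬────┐ 
│  2 │  3 │    │  4 │ 
├────┼────┼────┼────┤ 
│  9 │  5 │  1 │  8 │ 
├────┼────┼────┼────┤ 
│ 13 │  7 │ 14 │ 12 │ 
├────┼────┼────┼────┤ 
│  6 │ 15 │ 11 │ 10 │ 
└────┴────┴────┴────┘ 
Moves: 2              
                      
                      
                      


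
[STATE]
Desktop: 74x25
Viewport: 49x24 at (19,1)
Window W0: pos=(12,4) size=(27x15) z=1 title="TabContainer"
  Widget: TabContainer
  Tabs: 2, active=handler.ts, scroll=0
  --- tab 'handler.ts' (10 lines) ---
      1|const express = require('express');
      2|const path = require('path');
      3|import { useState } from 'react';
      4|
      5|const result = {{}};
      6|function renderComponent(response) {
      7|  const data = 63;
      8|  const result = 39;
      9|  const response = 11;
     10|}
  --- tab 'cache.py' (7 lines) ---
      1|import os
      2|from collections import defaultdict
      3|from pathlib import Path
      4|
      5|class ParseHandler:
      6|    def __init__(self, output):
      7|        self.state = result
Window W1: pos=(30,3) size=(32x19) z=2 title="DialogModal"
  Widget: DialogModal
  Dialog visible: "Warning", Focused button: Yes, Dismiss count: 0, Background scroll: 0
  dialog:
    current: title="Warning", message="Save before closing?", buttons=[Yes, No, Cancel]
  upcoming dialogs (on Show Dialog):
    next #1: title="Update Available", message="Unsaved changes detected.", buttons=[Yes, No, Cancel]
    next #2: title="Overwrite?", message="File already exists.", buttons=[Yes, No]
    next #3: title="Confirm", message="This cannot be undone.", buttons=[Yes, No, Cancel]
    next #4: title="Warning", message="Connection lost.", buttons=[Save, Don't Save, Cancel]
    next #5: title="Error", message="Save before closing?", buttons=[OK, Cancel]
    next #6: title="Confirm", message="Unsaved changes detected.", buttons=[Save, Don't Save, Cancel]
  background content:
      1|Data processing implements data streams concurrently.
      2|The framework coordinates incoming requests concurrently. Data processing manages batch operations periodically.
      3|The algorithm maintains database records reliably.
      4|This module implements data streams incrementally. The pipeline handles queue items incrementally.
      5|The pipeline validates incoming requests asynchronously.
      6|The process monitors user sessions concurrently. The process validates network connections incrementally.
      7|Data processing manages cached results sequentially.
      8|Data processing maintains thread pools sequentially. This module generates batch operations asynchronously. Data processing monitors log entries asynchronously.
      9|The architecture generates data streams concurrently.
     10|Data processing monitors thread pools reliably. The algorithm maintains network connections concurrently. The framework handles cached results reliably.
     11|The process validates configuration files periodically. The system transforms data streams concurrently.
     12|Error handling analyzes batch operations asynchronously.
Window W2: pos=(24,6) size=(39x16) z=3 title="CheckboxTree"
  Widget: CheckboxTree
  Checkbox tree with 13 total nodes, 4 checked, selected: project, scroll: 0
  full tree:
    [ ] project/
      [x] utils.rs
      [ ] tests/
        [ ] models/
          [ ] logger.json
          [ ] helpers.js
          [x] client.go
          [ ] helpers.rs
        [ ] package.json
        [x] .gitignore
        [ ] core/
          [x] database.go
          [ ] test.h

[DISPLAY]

                                                 
                                                 
           ┏━━━━━━━━━━━━━━━━━━━━━━━━━━━━━━┓      
━━━━━━━━━━━┃ DialogModal                  ┃      
ntainer    ┠──────────────────────────────┨      
─────┏━━━━━━━━━━━━━━━━━━━━━━━━━━━━━━━━━━━━━┓     
er.ts┃ CheckboxTree                        ┃     
─────┠─────────────────────────────────────┨     
expre┃>[-] project/                        ┃     
path ┃   [x] utils.rs                      ┃     
 { us┃   [-] tests/                        ┃     
     ┃     [-] models/                     ┃     
resul┃       [ ] logger.json               ┃     
on re┃       [ ] helpers.js                ┃     
t dat┃       [x] client.go                 ┃     
t res┃       [ ] helpers.rs                ┃     
t res┃     [ ] package.json                ┃     
━━━━━┃     [x] .gitignore                  ┃     
     ┃     [-] core/                       ┃     
     ┃       [x] database.go               ┃     
     ┗━━━━━━━━━━━━━━━━━━━━━━━━━━━━━━━━━━━━━┛     
                                                 
                                                 
                                                 


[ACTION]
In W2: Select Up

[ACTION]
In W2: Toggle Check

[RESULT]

                                                 
                                                 
           ┏━━━━━━━━━━━━━━━━━━━━━━━━━━━━━━┓      
━━━━━━━━━━━┃ DialogModal                  ┃      
ntainer    ┠──────────────────────────────┨      
─────┏━━━━━━━━━━━━━━━━━━━━━━━━━━━━━━━━━━━━━┓     
er.ts┃ CheckboxTree                        ┃     
─────┠─────────────────────────────────────┨     
expre┃>[x] project/                        ┃     
path ┃   [x] utils.rs                      ┃     
 { us┃   [x] tests/                        ┃     
     ┃     [x] models/                     ┃     
resul┃       [x] logger.json               ┃     
on re┃       [x] helpers.js                ┃     
t dat┃       [x] client.go                 ┃     
t res┃       [x] helpers.rs                ┃     
t res┃     [x] package.json                ┃     
━━━━━┃     [x] .gitignore                  ┃     
     ┃     [x] core/                       ┃     
     ┃       [x] database.go               ┃     
     ┗━━━━━━━━━━━━━━━━━━━━━━━━━━━━━━━━━━━━━┛     
                                                 
                                                 
                                                 


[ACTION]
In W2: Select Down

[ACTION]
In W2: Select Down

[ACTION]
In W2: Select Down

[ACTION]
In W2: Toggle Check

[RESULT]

                                                 
                                                 
           ┏━━━━━━━━━━━━━━━━━━━━━━━━━━━━━━┓      
━━━━━━━━━━━┃ DialogModal                  ┃      
ntainer    ┠──────────────────────────────┨      
─────┏━━━━━━━━━━━━━━━━━━━━━━━━━━━━━━━━━━━━━┓     
er.ts┃ CheckboxTree                        ┃     
─────┠─────────────────────────────────────┨     
expre┃ [-] project/                        ┃     
path ┃   [x] utils.rs                      ┃     
 { us┃   [-] tests/                        ┃     
     ┃>    [ ] models/                     ┃     
resul┃       [ ] logger.json               ┃     
on re┃       [ ] helpers.js                ┃     
t dat┃       [ ] client.go                 ┃     
t res┃       [ ] helpers.rs                ┃     
t res┃     [x] package.json                ┃     
━━━━━┃     [x] .gitignore                  ┃     
     ┃     [x] core/                       ┃     
     ┃       [x] database.go               ┃     
     ┗━━━━━━━━━━━━━━━━━━━━━━━━━━━━━━━━━━━━━┛     
                                                 
                                                 
                                                 


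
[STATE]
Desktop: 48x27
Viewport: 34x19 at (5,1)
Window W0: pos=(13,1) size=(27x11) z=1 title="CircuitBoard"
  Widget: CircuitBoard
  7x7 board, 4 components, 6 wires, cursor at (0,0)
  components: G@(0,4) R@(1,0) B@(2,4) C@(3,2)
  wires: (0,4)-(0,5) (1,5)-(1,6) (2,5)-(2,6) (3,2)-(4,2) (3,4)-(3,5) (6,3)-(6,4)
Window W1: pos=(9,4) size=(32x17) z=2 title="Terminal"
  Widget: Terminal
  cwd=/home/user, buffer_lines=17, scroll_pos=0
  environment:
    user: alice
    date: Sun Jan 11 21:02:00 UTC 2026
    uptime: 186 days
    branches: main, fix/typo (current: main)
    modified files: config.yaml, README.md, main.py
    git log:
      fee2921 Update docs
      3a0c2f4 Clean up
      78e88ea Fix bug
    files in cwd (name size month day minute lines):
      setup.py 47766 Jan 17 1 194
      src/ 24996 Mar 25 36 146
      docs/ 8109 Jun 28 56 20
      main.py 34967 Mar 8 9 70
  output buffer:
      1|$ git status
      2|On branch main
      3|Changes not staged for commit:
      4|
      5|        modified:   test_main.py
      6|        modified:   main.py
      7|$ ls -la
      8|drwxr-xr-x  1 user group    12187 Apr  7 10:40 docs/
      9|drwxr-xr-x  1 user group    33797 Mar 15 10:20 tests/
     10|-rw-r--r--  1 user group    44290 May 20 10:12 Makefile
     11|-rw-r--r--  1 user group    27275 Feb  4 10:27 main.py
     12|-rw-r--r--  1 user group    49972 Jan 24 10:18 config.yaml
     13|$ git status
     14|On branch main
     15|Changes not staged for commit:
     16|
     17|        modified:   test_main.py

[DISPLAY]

        ┏━━━━━━━━━━━━━━━━━━━━━━━━━
        ┃ CircuitBoard            
        ┠─────────────────────────
    ┏━━━━━━━━━━━━━━━━━━━━━━━━━━━━━
    ┃ Terminal                    
    ┠─────────────────────────────
    ┃$ git status                 
    ┃On branch main               
    ┃Changes not staged for commit
    ┃                             
    ┃        modified:   test_main
    ┃        modified:   main.py  
    ┃$ ls -la                     
    ┃drwxr-xr-x  1 user group    1
    ┃drwxr-xr-x  1 user group    3
    ┃-rw-r--r--  1 user group    4
    ┃-rw-r--r--  1 user group    2
    ┃-rw-r--r--  1 user group    4
    ┃$ git status                 


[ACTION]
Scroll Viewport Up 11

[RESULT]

                                  
        ┏━━━━━━━━━━━━━━━━━━━━━━━━━
        ┃ CircuitBoard            
        ┠─────────────────────────
    ┏━━━━━━━━━━━━━━━━━━━━━━━━━━━━━
    ┃ Terminal                    
    ┠─────────────────────────────
    ┃$ git status                 
    ┃On branch main               
    ┃Changes not staged for commit
    ┃                             
    ┃        modified:   test_main
    ┃        modified:   main.py  
    ┃$ ls -la                     
    ┃drwxr-xr-x  1 user group    1
    ┃drwxr-xr-x  1 user group    3
    ┃-rw-r--r--  1 user group    4
    ┃-rw-r--r--  1 user group    2
    ┃-rw-r--r--  1 user group    4


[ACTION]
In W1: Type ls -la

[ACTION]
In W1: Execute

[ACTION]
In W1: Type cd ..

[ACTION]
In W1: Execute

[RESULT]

                                  
        ┏━━━━━━━━━━━━━━━━━━━━━━━━━
        ┃ CircuitBoard            
        ┠─────────────────────────
    ┏━━━━━━━━━━━━━━━━━━━━━━━━━━━━━
    ┃ Terminal                    
    ┠─────────────────────────────
    ┃$ git status                 
    ┃On branch main               
    ┃Changes not staged for commit
    ┃                             
    ┃        modified:   test_main
    ┃$ ls -la                     
    ┃-rw-r--r--  1 alice group    
    ┃drwxr-xr-x  1 alice group    
    ┃drwxr-xr-x  1 alice group    
    ┃-rw-r--r--  1 alice group    
    ┃$ cd ..                      
    ┃                             


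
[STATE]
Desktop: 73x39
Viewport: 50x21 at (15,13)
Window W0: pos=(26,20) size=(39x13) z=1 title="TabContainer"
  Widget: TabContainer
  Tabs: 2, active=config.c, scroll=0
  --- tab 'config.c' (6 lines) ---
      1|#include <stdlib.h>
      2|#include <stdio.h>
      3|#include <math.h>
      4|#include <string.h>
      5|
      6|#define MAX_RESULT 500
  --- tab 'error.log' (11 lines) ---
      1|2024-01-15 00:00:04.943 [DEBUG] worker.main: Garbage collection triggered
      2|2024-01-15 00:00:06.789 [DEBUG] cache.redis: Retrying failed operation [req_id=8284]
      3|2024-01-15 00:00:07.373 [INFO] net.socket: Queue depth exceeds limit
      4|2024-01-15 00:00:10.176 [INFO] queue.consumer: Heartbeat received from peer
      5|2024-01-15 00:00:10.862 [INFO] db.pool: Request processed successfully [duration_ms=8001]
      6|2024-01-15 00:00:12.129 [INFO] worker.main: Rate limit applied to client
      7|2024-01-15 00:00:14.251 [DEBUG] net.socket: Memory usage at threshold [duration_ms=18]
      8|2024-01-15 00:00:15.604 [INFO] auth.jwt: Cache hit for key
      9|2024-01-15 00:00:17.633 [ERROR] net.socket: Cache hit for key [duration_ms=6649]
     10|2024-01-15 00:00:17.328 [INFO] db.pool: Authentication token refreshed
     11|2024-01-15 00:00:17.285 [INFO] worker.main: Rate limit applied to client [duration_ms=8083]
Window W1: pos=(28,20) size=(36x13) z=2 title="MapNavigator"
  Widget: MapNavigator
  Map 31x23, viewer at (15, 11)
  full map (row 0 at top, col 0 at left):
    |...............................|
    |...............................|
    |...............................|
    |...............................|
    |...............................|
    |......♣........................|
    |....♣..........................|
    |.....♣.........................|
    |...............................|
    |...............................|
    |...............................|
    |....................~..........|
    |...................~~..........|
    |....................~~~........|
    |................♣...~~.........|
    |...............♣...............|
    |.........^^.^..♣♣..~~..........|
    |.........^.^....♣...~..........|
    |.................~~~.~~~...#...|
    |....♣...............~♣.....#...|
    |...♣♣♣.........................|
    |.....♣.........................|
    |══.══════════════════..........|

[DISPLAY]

                                                  
                                                  
                                                  
                                                  
                                                  
                                                  
                                                  
           ┏━┏━━━━━━━━━━━━━━━━━━━━━━━━━━━━━━━━━━┓┓
           ┃ ┃ MapNavigator                     ┃┃
           ┠─┠──────────────────────────────────┨┨
           ┃[┃  .....♣......................... ┃┃
           ┃─┃  ............................... ┃┃
           ┃#┃  ............................... ┃┃
           ┃#┃  ............................... ┃┃
           ┃#┃  ...............@....~.......... ┃┃
           ┃#┃  ...................~~.......... ┃┃
           ┃ ┃  ....................~~~........ ┃┃
           ┃#┃  ................♣...~~......... ┃┃
           ┃ ┃  ...............♣............... ┃┃
           ┗━┗━━━━━━━━━━━━━━━━━━━━━━━━━━━━━━━━━━┛┛
                                                  


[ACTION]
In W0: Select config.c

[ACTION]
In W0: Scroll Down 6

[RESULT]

                                                  
                                                  
                                                  
                                                  
                                                  
                                                  
                                                  
           ┏━┏━━━━━━━━━━━━━━━━━━━━━━━━━━━━━━━━━━┓┓
           ┃ ┃ MapNavigator                     ┃┃
           ┠─┠──────────────────────────────────┨┨
           ┃[┃  .....♣......................... ┃┃
           ┃─┃  ............................... ┃┃
           ┃#┃  ............................... ┃┃
           ┃ ┃  ............................... ┃┃
           ┃ ┃  ...............@....~.......... ┃┃
           ┃ ┃  ...................~~.......... ┃┃
           ┃ ┃  ....................~~~........ ┃┃
           ┃ ┃  ................♣...~~......... ┃┃
           ┃ ┃  ...............♣............... ┃┃
           ┗━┗━━━━━━━━━━━━━━━━━━━━━━━━━━━━━━━━━━┛┛
                                                  


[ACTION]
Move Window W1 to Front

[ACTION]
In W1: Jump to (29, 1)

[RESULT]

                                                  
                                                  
                                                  
                                                  
                                                  
                                                  
                                                  
           ┏━┏━━━━━━━━━━━━━━━━━━━━━━━━━━━━━━━━━━┓┓
           ┃ ┃ MapNavigator                     ┃┃
           ┠─┠──────────────────────────────────┨┨
           ┃[┃                                  ┃┃
           ┃─┃                                  ┃┃
           ┃#┃                                  ┃┃
           ┃ ┃...................               ┃┃
           ┃ ┃.................@.               ┃┃
           ┃ ┃...................               ┃┃
           ┃ ┃...................               ┃┃
           ┃ ┃...................               ┃┃
           ┃ ┃...................               ┃┃
           ┗━┗━━━━━━━━━━━━━━━━━━━━━━━━━━━━━━━━━━┛┛
                                                  


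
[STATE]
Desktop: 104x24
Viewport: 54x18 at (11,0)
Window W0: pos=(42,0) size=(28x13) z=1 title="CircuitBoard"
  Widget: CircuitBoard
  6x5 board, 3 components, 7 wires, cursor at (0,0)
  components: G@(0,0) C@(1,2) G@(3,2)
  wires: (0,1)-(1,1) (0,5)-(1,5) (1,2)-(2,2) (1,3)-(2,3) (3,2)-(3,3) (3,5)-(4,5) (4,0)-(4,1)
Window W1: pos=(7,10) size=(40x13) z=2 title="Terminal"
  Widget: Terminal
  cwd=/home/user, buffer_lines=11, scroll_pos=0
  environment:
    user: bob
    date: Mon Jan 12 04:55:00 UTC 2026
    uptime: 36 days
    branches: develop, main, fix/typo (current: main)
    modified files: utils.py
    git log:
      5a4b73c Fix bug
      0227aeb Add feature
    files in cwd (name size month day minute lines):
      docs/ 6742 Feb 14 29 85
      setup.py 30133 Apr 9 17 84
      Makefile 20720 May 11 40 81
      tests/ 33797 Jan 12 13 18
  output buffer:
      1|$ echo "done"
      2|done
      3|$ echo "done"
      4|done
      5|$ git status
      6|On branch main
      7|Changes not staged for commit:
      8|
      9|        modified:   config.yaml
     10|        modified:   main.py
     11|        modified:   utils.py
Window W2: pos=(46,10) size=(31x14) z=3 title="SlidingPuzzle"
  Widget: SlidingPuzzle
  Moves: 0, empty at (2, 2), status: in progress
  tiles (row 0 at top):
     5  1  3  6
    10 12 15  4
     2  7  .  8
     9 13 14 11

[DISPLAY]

                               ┏━━━━━━━━━━━━━━━━━━━━━━
                               ┃ CircuitBoard         
                               ┠──────────────────────
                               ┃   0 1 2 3 4 5        
                               ┃0  [G]  ·             
                               ┃        │             
                               ┃1       ·   C   ·     
                               ┃            │   │     
                               ┃2           ·   ·     
                               ┃                      
━━━━━━━━━━━━━━━━━━━━━━━━━━━━━━━━━━━┏━━━━━━━━━━━━━━━━━━
rminal                             ┃ SlidingPuzzle    
───────────────────────────────────┠──────────────────
cho "done"                         ┃┌────┬────┬────┬──
e                                  ┃│  5 │  1 │  3 │  
cho "done"                         ┃├────┼────┼────┼──
e                                  ┃│ 10 │ 12 │ 15 │  
it status                          ┃├────┼────┼────┼──


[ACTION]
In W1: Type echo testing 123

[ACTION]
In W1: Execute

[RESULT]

                               ┏━━━━━━━━━━━━━━━━━━━━━━
                               ┃ CircuitBoard         
                               ┠──────────────────────
                               ┃   0 1 2 3 4 5        
                               ┃0  [G]  ·             
                               ┃        │             
                               ┃1       ·   C   ·     
                               ┃            │   │     
                               ┃2           ·   ·     
                               ┃                      
━━━━━━━━━━━━━━━━━━━━━━━━━━━━━━━━━━━┏━━━━━━━━━━━━━━━━━━
rminal                             ┃ SlidingPuzzle    
───────────────────────────────────┠──────────────────
branch main                        ┃┌────┬────┬────┬──
nges not staged for commit:        ┃│  5 │  1 │  3 │  
                                   ┃├────┼────┼────┼──
     modified:   config.yaml       ┃│ 10 │ 12 │ 15 │  
     modified:   main.py           ┃├────┼────┼────┼──


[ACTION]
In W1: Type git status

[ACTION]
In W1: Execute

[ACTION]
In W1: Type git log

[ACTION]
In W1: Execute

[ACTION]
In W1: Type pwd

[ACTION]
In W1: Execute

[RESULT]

                               ┏━━━━━━━━━━━━━━━━━━━━━━
                               ┃ CircuitBoard         
                               ┠──────────────────────
                               ┃   0 1 2 3 4 5        
                               ┃0  [G]  ·             
                               ┃        │             
                               ┃1       ·   C   ·     
                               ┃            │   │     
                               ┃2           ·   ·     
                               ┃                      
━━━━━━━━━━━━━━━━━━━━━━━━━━━━━━━━━━━┏━━━━━━━━━━━━━━━━━━
rminal                             ┃ SlidingPuzzle    
───────────────────────────────────┠──────────────────
nges not staged for commit:        ┃┌────┬────┬────┬──
                                   ┃│  5 │  1 │  3 │  
     modified:   utils.py          ┃├────┼────┼────┼──
it log                             ┃│ 10 │ 12 │ 15 │  
b73c Fix bug                       ┃├────┼────┼────┼──


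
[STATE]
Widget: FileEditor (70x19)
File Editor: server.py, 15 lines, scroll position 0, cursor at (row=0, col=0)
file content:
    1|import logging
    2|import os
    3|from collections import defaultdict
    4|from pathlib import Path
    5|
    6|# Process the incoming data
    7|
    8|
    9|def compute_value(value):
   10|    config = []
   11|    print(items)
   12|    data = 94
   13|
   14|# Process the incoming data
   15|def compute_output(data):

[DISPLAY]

█mport logging                                                       ▲
import os                                                            █
from collections import defaultdict                                  ░
from pathlib import Path                                             ░
                                                                     ░
# Process the incoming data                                          ░
                                                                     ░
                                                                     ░
def compute_value(value):                                            ░
    config = []                                                      ░
    print(items)                                                     ░
    data = 94                                                        ░
                                                                     ░
# Process the incoming data                                          ░
def compute_output(data):                                            ░
                                                                     ░
                                                                     ░
                                                                     ░
                                                                     ▼


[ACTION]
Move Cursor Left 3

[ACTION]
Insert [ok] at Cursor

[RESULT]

ok█mport logging                                                     ▲
import os                                                            █
from collections import defaultdict                                  ░
from pathlib import Path                                             ░
                                                                     ░
# Process the incoming data                                          ░
                                                                     ░
                                                                     ░
def compute_value(value):                                            ░
    config = []                                                      ░
    print(items)                                                     ░
    data = 94                                                        ░
                                                                     ░
# Process the incoming data                                          ░
def compute_output(data):                                            ░
                                                                     ░
                                                                     ░
                                                                     ░
                                                                     ▼


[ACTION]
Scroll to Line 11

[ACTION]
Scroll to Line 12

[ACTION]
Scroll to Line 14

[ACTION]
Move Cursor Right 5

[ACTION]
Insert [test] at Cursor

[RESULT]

okimportest█ logging                                                 ▲
import os                                                            █
from collections import defaultdict                                  ░
from pathlib import Path                                             ░
                                                                     ░
# Process the incoming data                                          ░
                                                                     ░
                                                                     ░
def compute_value(value):                                            ░
    config = []                                                      ░
    print(items)                                                     ░
    data = 94                                                        ░
                                                                     ░
# Process the incoming data                                          ░
def compute_output(data):                                            ░
                                                                     ░
                                                                     ░
                                                                     ░
                                                                     ▼


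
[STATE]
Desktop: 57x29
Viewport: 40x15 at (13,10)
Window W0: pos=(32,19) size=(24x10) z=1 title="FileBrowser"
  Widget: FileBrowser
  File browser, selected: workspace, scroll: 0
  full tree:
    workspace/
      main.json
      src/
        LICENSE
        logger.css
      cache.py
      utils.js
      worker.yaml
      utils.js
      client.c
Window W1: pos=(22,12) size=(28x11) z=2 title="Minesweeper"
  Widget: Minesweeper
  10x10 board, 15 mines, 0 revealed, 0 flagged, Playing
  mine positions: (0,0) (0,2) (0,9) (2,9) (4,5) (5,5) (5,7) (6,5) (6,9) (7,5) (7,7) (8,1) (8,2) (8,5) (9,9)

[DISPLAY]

                                        
                                        
         ┏━━━━━━━━━━━━━━━━━━━━━━━━━━┓   
         ┃ Minesweeper              ┃   
         ┠──────────────────────────┨   
         ┃■■■■■■■■■■                ┃   
         ┃■■■■■■■■■■                ┃   
         ┃■■■■■■■■■■                ┃   
         ┃■■■■■■■■■■                ┃   
         ┃■■■■■■■■■■                ┃━━━
         ┃■■■■■■■■■■                ┃   
         ┃■■■■■■■■■■                ┃───
         ┗━━━━━━━━━━━━━━━━━━━━━━━━━━┛   
                   ┃    main.json       
                   ┃    [+] src/        


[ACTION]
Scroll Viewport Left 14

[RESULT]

                                        
                                        
                      ┏━━━━━━━━━━━━━━━━━
                      ┃ Minesweeper     
                      ┠─────────────────
                      ┃■■■■■■■■■■       
                      ┃■■■■■■■■■■       
                      ┃■■■■■■■■■■       
                      ┃■■■■■■■■■■       
                      ┃■■■■■■■■■■       
                      ┃■■■■■■■■■■       
                      ┃■■■■■■■■■■       
                      ┗━━━━━━━━━━━━━━━━━
                                ┃    mai
                                ┃    [+]


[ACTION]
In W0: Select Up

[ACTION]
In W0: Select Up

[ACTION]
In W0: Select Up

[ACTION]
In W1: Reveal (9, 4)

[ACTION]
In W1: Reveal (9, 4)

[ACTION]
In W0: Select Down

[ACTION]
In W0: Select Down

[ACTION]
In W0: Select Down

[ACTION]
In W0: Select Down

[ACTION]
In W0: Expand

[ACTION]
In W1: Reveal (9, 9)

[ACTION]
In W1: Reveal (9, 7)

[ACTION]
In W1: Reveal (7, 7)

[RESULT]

                                        
                                        
                      ┏━━━━━━━━━━━━━━━━━
                      ┃ Minesweeper     
                      ┠─────────────────
                      ┃✹■✹■■■■■■✹       
                      ┃■■■■■■■■■■       
                      ┃■■■■■■■■■✹       
                      ┃■■■■■■■■■■       
                      ┃■■■■■✹■■■■       
                      ┃■■■■■✹■✹■■       
                      ┃■■■■■✹■■■✹       
                      ┗━━━━━━━━━━━━━━━━━
                                ┃    mai
                                ┃    [+]


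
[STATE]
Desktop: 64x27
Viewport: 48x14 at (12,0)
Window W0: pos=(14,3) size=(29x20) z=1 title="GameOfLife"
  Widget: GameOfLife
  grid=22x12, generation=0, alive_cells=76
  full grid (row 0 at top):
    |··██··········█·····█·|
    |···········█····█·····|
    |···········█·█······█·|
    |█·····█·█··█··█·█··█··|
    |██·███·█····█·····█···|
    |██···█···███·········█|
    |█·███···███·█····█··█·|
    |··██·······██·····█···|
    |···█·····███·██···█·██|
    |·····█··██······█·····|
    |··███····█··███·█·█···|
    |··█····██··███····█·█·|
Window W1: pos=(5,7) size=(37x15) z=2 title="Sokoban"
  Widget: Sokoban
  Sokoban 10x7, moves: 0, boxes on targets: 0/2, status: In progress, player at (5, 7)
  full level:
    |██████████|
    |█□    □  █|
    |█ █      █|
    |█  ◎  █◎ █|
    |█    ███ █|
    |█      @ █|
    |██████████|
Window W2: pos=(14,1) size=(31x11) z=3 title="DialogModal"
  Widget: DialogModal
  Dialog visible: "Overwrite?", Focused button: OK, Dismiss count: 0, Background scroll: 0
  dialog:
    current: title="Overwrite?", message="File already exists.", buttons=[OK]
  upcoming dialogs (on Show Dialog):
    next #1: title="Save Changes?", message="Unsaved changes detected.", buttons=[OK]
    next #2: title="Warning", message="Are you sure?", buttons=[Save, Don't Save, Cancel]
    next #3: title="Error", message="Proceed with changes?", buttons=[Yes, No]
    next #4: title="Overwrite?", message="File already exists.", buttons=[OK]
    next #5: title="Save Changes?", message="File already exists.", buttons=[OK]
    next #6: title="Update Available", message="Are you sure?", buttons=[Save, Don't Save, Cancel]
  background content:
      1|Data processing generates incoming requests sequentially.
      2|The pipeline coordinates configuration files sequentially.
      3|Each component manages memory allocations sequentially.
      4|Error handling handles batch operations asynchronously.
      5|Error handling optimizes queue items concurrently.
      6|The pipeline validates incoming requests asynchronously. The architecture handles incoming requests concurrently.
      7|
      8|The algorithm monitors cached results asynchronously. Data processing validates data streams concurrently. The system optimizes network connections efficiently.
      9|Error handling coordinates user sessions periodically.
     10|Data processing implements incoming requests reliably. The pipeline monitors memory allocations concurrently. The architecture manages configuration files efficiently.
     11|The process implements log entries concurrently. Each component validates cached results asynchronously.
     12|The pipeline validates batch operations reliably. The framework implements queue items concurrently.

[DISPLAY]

                                                
  ┏━━━━━━━━━━━━━━━━━━━━━━━━━━━━━┓               
  ┃ DialogModal                 ┃               
  ┠─────────────────────────────┨               
  ┃Data processing generates inc┃               
  ┃Th┌──────────────────────┐onf┃               
  ┃Ea│      Overwrite?      │ory┃               
━━┃Er│ File already exists. │ch ┃               
an┃Er│         [OK]         │ueu┃               
──┃Th└──────────────────────┘omi┃               
██┃                             ┃               
□ ┗━━━━━━━━━━━━━━━━━━━━━━━━━━━━━┛               
   █                         ┃┃                 
█◎ █                         ┃┃                 


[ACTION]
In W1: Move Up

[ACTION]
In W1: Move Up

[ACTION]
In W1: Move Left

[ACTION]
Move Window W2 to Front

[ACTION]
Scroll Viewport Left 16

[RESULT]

                                                
              ┏━━━━━━━━━━━━━━━━━━━━━━━━━━━━━┓   
              ┃ DialogModal                 ┃   
              ┠─────────────────────────────┨   
              ┃Data processing generates inc┃   
              ┃Th┌──────────────────────┐onf┃   
              ┃Ea│      Overwrite?      │ory┃   
     ┏━━━━━━━━┃Er│ File already exists. │ch ┃   
     ┃ Sokoban┃Er│         [OK]         │ueu┃   
     ┠────────┃Th└──────────────────────┘omi┃   
     ┃████████┃                             ┃   
     ┃█□    □ ┗━━━━━━━━━━━━━━━━━━━━━━━━━━━━━┛   
     ┃█ █      █                         ┃┃     
     ┃█  ◎  █◎ █                         ┃┃     
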